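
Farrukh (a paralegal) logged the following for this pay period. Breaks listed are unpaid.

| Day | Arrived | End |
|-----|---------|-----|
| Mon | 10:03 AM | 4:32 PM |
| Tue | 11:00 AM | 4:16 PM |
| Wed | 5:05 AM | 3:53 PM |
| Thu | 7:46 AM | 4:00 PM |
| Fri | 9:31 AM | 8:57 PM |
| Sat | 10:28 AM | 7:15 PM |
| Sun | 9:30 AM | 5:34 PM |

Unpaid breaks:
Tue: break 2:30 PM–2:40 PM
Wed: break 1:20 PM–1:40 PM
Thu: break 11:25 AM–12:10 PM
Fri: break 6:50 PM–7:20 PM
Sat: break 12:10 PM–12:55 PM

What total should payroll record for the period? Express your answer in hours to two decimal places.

56.57 hours

Mon: 10:03 AM–4:32 PM = 6 h 29 min
Tue: 11:00 AM–4:16 PM = 5 h 16 min; less 10 min break → 5 h 6 min
Wed: 5:05 AM–3:53 PM = 10 h 48 min; less 20 min break → 10 h 28 min
Thu: 7:46 AM–4:00 PM = 8 h 14 min; less 45 min break → 7 h 29 min
Fri: 9:31 AM–8:57 PM = 11 h 26 min; less 30 min break → 10 h 56 min
Sat: 10:28 AM–7:15 PM = 8 h 47 min; less 45 min break → 8 h 2 min
Sun: 9:30 AM–5:34 PM = 8 h 4 min
Total: 6 h 29 min + 5 h 6 min + 10 h 28 min + 7 h 29 min + 10 h 56 min + 8 h 2 min + 8 h 4 min = 56 h 34 min.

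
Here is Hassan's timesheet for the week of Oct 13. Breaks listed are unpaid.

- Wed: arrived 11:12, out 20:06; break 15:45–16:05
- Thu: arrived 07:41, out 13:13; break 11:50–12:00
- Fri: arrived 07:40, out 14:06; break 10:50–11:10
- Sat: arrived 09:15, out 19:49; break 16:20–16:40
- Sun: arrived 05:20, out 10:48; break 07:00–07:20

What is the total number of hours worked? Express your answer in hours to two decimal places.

Wed: 11:12–20:06 = 8 h 54 min; less 20 min break → 8 h 34 min
Thu: 07:41–13:13 = 5 h 32 min; less 10 min break → 5 h 22 min
Fri: 07:40–14:06 = 6 h 26 min; less 20 min break → 6 h 6 min
Sat: 09:15–19:49 = 10 h 34 min; less 20 min break → 10 h 14 min
Sun: 05:20–10:48 = 5 h 28 min; less 20 min break → 5 h 8 min
Total: 8 h 34 min + 5 h 22 min + 6 h 6 min + 10 h 14 min + 5 h 8 min = 35 h 24 min.

35.40 hours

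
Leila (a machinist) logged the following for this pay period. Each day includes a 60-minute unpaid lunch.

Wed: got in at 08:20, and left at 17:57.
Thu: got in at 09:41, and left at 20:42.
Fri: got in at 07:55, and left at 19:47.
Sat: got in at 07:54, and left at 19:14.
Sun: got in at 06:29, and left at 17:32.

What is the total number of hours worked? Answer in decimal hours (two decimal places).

Wed: 08:20–17:57 = 9 h 37 min; less 60 min break → 8 h 37 min
Thu: 09:41–20:42 = 11 h 1 min; less 60 min break → 10 h 1 min
Fri: 07:55–19:47 = 11 h 52 min; less 60 min break → 10 h 52 min
Sat: 07:54–19:14 = 11 h 20 min; less 60 min break → 10 h 20 min
Sun: 06:29–17:32 = 11 h 3 min; less 60 min break → 10 h 3 min
Total: 8 h 37 min + 10 h 1 min + 10 h 52 min + 10 h 20 min + 10 h 3 min = 49 h 53 min.

49.88 hours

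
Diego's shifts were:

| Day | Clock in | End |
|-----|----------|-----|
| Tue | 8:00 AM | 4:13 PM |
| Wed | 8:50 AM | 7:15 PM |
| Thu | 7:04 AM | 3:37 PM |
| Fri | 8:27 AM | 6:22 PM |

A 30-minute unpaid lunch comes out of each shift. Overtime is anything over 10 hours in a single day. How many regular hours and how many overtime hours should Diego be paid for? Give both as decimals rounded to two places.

Tue: 8:00 AM–4:13 PM = 8 h 13 min; less 30 min break → 7 h 43 min
Wed: 8:50 AM–7:15 PM = 10 h 25 min; less 30 min break → 9 h 55 min
Thu: 7:04 AM–3:37 PM = 8 h 33 min; less 30 min break → 8 h 3 min
Fri: 8:27 AM–6:22 PM = 9 h 55 min; less 30 min break → 9 h 25 min
Tue reg 7 h 43 min / OT 0 h 0 min; Wed reg 9 h 55 min / OT 0 h 0 min; Thu reg 8 h 3 min / OT 0 h 0 min; Fri reg 9 h 25 min / OT 0 h 0 min.
Totals: regular 35 h 6 min, overtime 0 h 0 min.

Regular 35.10 hours, overtime 0.00 hours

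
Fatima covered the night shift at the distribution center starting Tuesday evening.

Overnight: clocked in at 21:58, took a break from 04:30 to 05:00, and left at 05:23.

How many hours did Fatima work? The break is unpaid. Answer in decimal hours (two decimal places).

Overnight: 21:58 → midnight = 2 h 2 min; midnight → 05:23 = 5 h 23 min; span 7 h 25 min; less 30 min break → 6 h 55 min

6.92 hours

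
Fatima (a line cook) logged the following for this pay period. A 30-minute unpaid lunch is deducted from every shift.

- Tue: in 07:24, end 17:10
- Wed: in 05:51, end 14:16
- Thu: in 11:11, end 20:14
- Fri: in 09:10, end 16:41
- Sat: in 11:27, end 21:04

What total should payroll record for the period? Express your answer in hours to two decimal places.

41.87 hours

Tue: 07:24–17:10 = 9 h 46 min; less 30 min break → 9 h 16 min
Wed: 05:51–14:16 = 8 h 25 min; less 30 min break → 7 h 55 min
Thu: 11:11–20:14 = 9 h 3 min; less 30 min break → 8 h 33 min
Fri: 09:10–16:41 = 7 h 31 min; less 30 min break → 7 h 1 min
Sat: 11:27–21:04 = 9 h 37 min; less 30 min break → 9 h 7 min
Total: 9 h 16 min + 7 h 55 min + 8 h 33 min + 7 h 1 min + 9 h 7 min = 41 h 52 min.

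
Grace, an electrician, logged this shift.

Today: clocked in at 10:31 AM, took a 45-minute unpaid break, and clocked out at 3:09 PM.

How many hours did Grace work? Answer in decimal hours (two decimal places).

3.88 hours

Today: 10:31 AM–3:09 PM = 4 h 38 min; less 45 min break → 3 h 53 min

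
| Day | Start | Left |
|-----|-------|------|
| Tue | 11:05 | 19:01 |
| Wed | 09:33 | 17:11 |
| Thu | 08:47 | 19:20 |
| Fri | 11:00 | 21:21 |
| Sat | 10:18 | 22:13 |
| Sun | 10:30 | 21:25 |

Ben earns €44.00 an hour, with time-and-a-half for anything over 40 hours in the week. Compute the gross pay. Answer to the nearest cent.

€3033.80

Tue: 11:05–19:01 = 7 h 56 min
Wed: 09:33–17:11 = 7 h 38 min
Thu: 08:47–19:20 = 10 h 33 min
Fri: 11:00–21:21 = 10 h 21 min
Sat: 10:18–22:13 = 11 h 55 min
Sun: 10:30–21:25 = 10 h 55 min
Total worked: 59 h 18 min = 3558 min.
Regular 40 h 0 min = 2400 min at €44.00/h; overtime 19 h 18 min = 1158 min at €66.00/h.
Pay = (2400 × €44.00 + 1158 × €66.00) ÷ 60 = €3033.80.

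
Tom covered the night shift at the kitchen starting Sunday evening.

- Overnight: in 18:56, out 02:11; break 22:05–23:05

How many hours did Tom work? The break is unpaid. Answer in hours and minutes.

Overnight: 18:56 → midnight = 5 h 4 min; midnight → 02:11 = 2 h 11 min; span 7 h 15 min; less 60 min break → 6 h 15 min

6 h 15 min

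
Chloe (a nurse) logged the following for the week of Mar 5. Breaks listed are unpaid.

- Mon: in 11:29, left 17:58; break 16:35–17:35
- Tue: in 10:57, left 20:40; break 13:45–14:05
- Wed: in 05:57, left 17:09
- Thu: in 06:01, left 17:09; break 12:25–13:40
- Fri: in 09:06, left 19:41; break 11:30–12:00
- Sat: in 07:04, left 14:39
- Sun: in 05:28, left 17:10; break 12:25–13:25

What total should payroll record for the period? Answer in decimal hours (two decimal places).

Mon: 11:29–17:58 = 6 h 29 min; less 60 min break → 5 h 29 min
Tue: 10:57–20:40 = 9 h 43 min; less 20 min break → 9 h 23 min
Wed: 05:57–17:09 = 11 h 12 min
Thu: 06:01–17:09 = 11 h 8 min; less 75 min break → 9 h 53 min
Fri: 09:06–19:41 = 10 h 35 min; less 30 min break → 10 h 5 min
Sat: 07:04–14:39 = 7 h 35 min
Sun: 05:28–17:10 = 11 h 42 min; less 60 min break → 10 h 42 min
Total: 5 h 29 min + 9 h 23 min + 11 h 12 min + 9 h 53 min + 10 h 5 min + 7 h 35 min + 10 h 42 min = 64 h 19 min.

64.32 hours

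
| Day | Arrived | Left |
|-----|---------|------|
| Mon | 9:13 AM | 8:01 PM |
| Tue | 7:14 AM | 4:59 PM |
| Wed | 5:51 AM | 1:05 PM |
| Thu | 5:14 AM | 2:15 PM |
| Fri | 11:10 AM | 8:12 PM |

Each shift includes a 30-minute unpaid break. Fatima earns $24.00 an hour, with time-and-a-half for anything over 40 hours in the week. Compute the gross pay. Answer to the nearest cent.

$1080.00

Mon: 9:13 AM–8:01 PM = 10 h 48 min; less 30 min break → 10 h 18 min
Tue: 7:14 AM–4:59 PM = 9 h 45 min; less 30 min break → 9 h 15 min
Wed: 5:51 AM–1:05 PM = 7 h 14 min; less 30 min break → 6 h 44 min
Thu: 5:14 AM–2:15 PM = 9 h 1 min; less 30 min break → 8 h 31 min
Fri: 11:10 AM–8:12 PM = 9 h 2 min; less 30 min break → 8 h 32 min
Total worked: 43 h 20 min = 2600 min.
Regular 40 h 0 min = 2400 min at $24.00/h; overtime 3 h 20 min = 200 min at $36.00/h.
Pay = (2400 × $24.00 + 200 × $36.00) ÷ 60 = $1080.00.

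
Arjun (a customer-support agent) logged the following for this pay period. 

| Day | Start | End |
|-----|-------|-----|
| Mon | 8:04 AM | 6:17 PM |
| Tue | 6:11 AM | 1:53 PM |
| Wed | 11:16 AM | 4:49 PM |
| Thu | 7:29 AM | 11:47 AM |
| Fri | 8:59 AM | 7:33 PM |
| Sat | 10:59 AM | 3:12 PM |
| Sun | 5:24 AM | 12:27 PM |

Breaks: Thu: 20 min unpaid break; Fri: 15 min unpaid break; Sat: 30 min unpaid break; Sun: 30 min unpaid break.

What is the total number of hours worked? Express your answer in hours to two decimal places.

48.02 hours

Mon: 8:04 AM–6:17 PM = 10 h 13 min
Tue: 6:11 AM–1:53 PM = 7 h 42 min
Wed: 11:16 AM–4:49 PM = 5 h 33 min
Thu: 7:29 AM–11:47 AM = 4 h 18 min; less 20 min break → 3 h 58 min
Fri: 8:59 AM–7:33 PM = 10 h 34 min; less 15 min break → 10 h 19 min
Sat: 10:59 AM–3:12 PM = 4 h 13 min; less 30 min break → 3 h 43 min
Sun: 5:24 AM–12:27 PM = 7 h 3 min; less 30 min break → 6 h 33 min
Total: 10 h 13 min + 7 h 42 min + 5 h 33 min + 3 h 58 min + 10 h 19 min + 3 h 43 min + 6 h 33 min = 48 h 1 min.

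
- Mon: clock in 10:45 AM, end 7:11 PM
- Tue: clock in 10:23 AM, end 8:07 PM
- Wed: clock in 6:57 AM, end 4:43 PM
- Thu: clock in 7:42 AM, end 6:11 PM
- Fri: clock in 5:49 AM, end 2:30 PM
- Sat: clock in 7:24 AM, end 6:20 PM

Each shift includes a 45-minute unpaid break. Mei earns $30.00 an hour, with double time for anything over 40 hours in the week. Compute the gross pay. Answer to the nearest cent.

Mon: 10:45 AM–7:11 PM = 8 h 26 min; less 45 min break → 7 h 41 min
Tue: 10:23 AM–8:07 PM = 9 h 44 min; less 45 min break → 8 h 59 min
Wed: 6:57 AM–4:43 PM = 9 h 46 min; less 45 min break → 9 h 1 min
Thu: 7:42 AM–6:11 PM = 10 h 29 min; less 45 min break → 9 h 44 min
Fri: 5:49 AM–2:30 PM = 8 h 41 min; less 45 min break → 7 h 56 min
Sat: 7:24 AM–6:20 PM = 10 h 56 min; less 45 min break → 10 h 11 min
Total worked: 53 h 32 min = 3212 min.
Regular 40 h 0 min = 2400 min at $30.00/h; overtime 13 h 32 min = 812 min at $60.00/h.
Pay = (2400 × $30.00 + 812 × $60.00) ÷ 60 = $2012.00.

$2012.00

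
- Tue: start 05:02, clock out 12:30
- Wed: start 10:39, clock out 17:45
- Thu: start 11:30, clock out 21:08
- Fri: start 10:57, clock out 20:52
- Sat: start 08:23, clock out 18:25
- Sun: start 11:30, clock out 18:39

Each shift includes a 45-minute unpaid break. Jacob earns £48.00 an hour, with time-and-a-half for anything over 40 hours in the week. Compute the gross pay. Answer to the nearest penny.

Tue: 05:02–12:30 = 7 h 28 min; less 45 min break → 6 h 43 min
Wed: 10:39–17:45 = 7 h 6 min; less 45 min break → 6 h 21 min
Thu: 11:30–21:08 = 9 h 38 min; less 45 min break → 8 h 53 min
Fri: 10:57–20:52 = 9 h 55 min; less 45 min break → 9 h 10 min
Sat: 08:23–18:25 = 10 h 2 min; less 45 min break → 9 h 17 min
Sun: 11:30–18:39 = 7 h 9 min; less 45 min break → 6 h 24 min
Total worked: 46 h 48 min = 2808 min.
Regular 40 h 0 min = 2400 min at £48.00/h; overtime 6 h 48 min = 408 min at £72.00/h.
Pay = (2400 × £48.00 + 408 × £72.00) ÷ 60 = £2409.60.

£2409.60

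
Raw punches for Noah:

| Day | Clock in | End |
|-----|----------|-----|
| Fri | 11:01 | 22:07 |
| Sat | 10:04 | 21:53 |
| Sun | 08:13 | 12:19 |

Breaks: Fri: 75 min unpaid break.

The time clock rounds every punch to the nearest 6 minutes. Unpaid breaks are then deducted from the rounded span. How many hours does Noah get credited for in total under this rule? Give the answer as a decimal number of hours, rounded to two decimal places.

25.75 hours

Fri: in 11:01→11:00, out 22:07→22:06; 11 h 6 min − 75 min = 9 h 51 min
Sat: in 10:04→10:06, out 21:53→21:54; 11 h 48 min
Sun: in 08:13→08:12, out 12:19→12:18; 4 h 6 min
Total credited: 25 h 45 min.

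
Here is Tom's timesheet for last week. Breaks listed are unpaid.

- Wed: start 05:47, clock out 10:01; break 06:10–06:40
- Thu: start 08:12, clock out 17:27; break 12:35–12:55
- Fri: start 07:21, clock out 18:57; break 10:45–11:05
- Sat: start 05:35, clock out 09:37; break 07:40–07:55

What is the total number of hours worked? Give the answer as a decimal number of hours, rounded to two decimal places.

27.70 hours

Wed: 05:47–10:01 = 4 h 14 min; less 30 min break → 3 h 44 min
Thu: 08:12–17:27 = 9 h 15 min; less 20 min break → 8 h 55 min
Fri: 07:21–18:57 = 11 h 36 min; less 20 min break → 11 h 16 min
Sat: 05:35–09:37 = 4 h 2 min; less 15 min break → 3 h 47 min
Total: 3 h 44 min + 8 h 55 min + 11 h 16 min + 3 h 47 min = 27 h 42 min.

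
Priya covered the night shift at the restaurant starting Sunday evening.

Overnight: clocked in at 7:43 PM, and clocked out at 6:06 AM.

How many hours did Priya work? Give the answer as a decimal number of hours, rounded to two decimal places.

10.38 hours

Overnight: 7:43 PM → midnight = 4 h 17 min; midnight → 6:06 AM = 6 h 6 min; span 10 h 23 min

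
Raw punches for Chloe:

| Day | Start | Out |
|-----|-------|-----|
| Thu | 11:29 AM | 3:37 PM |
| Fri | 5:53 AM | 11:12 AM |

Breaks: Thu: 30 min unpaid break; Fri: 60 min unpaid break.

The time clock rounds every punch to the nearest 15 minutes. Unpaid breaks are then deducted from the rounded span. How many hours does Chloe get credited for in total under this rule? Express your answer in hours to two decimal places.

Thu: in 11:29 AM→11:30 AM, out 3:37 PM→3:30 PM; 4 h 0 min − 30 min = 3 h 30 min
Fri: in 5:53 AM→6:00 AM, out 11:12 AM→11:15 AM; 5 h 15 min − 60 min = 4 h 15 min
Total credited: 7 h 45 min.

7.75 hours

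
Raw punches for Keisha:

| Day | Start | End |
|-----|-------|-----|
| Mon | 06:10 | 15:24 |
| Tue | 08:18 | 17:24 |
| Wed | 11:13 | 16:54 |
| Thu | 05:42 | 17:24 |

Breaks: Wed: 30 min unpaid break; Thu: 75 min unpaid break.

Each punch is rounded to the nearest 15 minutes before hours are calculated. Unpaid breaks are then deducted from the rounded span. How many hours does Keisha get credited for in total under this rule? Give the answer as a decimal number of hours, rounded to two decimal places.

Mon: in 06:10→06:15, out 15:24→15:30; 9 h 15 min
Tue: in 08:18→08:15, out 17:24→17:30; 9 h 15 min
Wed: in 11:13→11:15, out 16:54→17:00; 5 h 45 min − 30 min = 5 h 15 min
Thu: in 05:42→05:45, out 17:24→17:30; 11 h 45 min − 75 min = 10 h 30 min
Total credited: 34 h 15 min.

34.25 hours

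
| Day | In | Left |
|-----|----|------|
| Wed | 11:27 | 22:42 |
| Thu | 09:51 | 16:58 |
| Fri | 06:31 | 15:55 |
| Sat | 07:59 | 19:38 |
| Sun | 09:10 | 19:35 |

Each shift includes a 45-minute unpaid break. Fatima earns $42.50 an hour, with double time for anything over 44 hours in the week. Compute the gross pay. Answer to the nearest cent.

Wed: 11:27–22:42 = 11 h 15 min; less 45 min break → 10 h 30 min
Thu: 09:51–16:58 = 7 h 7 min; less 45 min break → 6 h 22 min
Fri: 06:31–15:55 = 9 h 24 min; less 45 min break → 8 h 39 min
Sat: 07:59–19:38 = 11 h 39 min; less 45 min break → 10 h 54 min
Sun: 09:10–19:35 = 10 h 25 min; less 45 min break → 9 h 40 min
Total worked: 46 h 5 min = 2765 min.
Regular 44 h 0 min = 2640 min at $42.50/h; overtime 2 h 5 min = 125 min at $85.00/h.
Pay = (2640 × $42.50 + 125 × $85.00) ÷ 60 = $2047.08.

$2047.08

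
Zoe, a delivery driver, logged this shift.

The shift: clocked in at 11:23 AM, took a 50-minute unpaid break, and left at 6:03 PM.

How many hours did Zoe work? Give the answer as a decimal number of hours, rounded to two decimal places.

5.83 hours

The shift: 11:23 AM–6:03 PM = 6 h 40 min; less 50 min break → 5 h 50 min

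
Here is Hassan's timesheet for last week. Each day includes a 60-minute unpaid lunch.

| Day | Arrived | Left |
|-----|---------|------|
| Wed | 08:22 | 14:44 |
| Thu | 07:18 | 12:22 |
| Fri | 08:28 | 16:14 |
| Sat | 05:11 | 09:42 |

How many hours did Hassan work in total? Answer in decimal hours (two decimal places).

19.72 hours

Wed: 08:22–14:44 = 6 h 22 min; less 60 min break → 5 h 22 min
Thu: 07:18–12:22 = 5 h 4 min; less 60 min break → 4 h 4 min
Fri: 08:28–16:14 = 7 h 46 min; less 60 min break → 6 h 46 min
Sat: 05:11–09:42 = 4 h 31 min; less 60 min break → 3 h 31 min
Total: 5 h 22 min + 4 h 4 min + 6 h 46 min + 3 h 31 min = 19 h 43 min.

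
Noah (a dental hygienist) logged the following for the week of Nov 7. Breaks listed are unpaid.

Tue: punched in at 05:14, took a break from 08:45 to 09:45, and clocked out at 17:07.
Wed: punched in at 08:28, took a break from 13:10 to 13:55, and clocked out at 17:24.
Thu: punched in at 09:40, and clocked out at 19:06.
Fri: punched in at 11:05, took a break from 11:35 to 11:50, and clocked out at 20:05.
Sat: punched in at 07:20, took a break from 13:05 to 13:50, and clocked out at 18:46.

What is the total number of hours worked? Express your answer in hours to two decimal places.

Tue: 05:14–17:07 = 11 h 53 min; less 60 min break → 10 h 53 min
Wed: 08:28–17:24 = 8 h 56 min; less 45 min break → 8 h 11 min
Thu: 09:40–19:06 = 9 h 26 min
Fri: 11:05–20:05 = 9 h 0 min; less 15 min break → 8 h 45 min
Sat: 07:20–18:46 = 11 h 26 min; less 45 min break → 10 h 41 min
Total: 10 h 53 min + 8 h 11 min + 9 h 26 min + 8 h 45 min + 10 h 41 min = 47 h 56 min.

47.93 hours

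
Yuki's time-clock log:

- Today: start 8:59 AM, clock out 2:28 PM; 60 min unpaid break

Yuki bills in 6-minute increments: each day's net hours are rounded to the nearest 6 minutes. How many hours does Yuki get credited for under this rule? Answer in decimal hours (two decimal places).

Today: 8:59 AM–2:28 PM = 5 h 29 min − 60 min = 4 h 29 min → rounds to 4 h 30 min

4.50 hours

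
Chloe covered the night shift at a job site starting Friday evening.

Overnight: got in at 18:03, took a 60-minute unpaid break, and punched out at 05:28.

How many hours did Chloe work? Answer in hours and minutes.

10 h 25 min

Overnight: 18:03 → midnight = 5 h 57 min; midnight → 05:28 = 5 h 28 min; span 11 h 25 min; less 60 min break → 10 h 25 min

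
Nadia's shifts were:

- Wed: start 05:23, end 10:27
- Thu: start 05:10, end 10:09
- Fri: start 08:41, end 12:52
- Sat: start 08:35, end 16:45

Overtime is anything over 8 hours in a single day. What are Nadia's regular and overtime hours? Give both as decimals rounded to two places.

Regular 22.23 hours, overtime 0.17 hours

Wed: 05:23–10:27 = 5 h 4 min
Thu: 05:10–10:09 = 4 h 59 min
Fri: 08:41–12:52 = 4 h 11 min
Sat: 08:35–16:45 = 8 h 10 min
Wed reg 5 h 4 min / OT 0 h 0 min; Thu reg 4 h 59 min / OT 0 h 0 min; Fri reg 4 h 11 min / OT 0 h 0 min; Sat reg 8 h 0 min / OT 0 h 10 min.
Totals: regular 22 h 14 min, overtime 0 h 10 min.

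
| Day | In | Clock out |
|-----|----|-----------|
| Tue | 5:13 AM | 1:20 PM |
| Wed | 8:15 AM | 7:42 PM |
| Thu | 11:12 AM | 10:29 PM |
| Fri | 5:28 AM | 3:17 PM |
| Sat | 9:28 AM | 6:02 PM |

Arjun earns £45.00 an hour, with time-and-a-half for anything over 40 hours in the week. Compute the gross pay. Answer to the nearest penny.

Tue: 5:13 AM–1:20 PM = 8 h 7 min
Wed: 8:15 AM–7:42 PM = 11 h 27 min
Thu: 11:12 AM–10:29 PM = 11 h 17 min
Fri: 5:28 AM–3:17 PM = 9 h 49 min
Sat: 9:28 AM–6:02 PM = 8 h 34 min
Total worked: 49 h 14 min = 2954 min.
Regular 40 h 0 min = 2400 min at £45.00/h; overtime 9 h 14 min = 554 min at £67.50/h.
Pay = (2400 × £45.00 + 554 × £67.50) ÷ 60 = £2423.25.

£2423.25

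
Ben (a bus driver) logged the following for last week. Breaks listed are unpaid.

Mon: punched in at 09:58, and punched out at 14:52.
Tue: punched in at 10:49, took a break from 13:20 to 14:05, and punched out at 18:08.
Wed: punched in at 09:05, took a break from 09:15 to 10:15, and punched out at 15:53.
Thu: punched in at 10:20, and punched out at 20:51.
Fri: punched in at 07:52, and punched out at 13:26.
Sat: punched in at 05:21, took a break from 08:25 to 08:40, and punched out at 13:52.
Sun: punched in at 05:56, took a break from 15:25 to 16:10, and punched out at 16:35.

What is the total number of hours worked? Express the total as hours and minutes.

51 h 31 min

Mon: 09:58–14:52 = 4 h 54 min
Tue: 10:49–18:08 = 7 h 19 min; less 45 min break → 6 h 34 min
Wed: 09:05–15:53 = 6 h 48 min; less 60 min break → 5 h 48 min
Thu: 10:20–20:51 = 10 h 31 min
Fri: 07:52–13:26 = 5 h 34 min
Sat: 05:21–13:52 = 8 h 31 min; less 15 min break → 8 h 16 min
Sun: 05:56–16:35 = 10 h 39 min; less 45 min break → 9 h 54 min
Total: 4 h 54 min + 6 h 34 min + 5 h 48 min + 10 h 31 min + 5 h 34 min + 8 h 16 min + 9 h 54 min = 51 h 31 min.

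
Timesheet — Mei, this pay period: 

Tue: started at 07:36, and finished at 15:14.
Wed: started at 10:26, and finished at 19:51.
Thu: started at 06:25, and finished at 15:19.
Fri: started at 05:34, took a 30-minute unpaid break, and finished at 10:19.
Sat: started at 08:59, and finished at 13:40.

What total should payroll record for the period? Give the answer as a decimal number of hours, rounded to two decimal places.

34.88 hours

Tue: 07:36–15:14 = 7 h 38 min
Wed: 10:26–19:51 = 9 h 25 min
Thu: 06:25–15:19 = 8 h 54 min
Fri: 05:34–10:19 = 4 h 45 min; less 30 min break → 4 h 15 min
Sat: 08:59–13:40 = 4 h 41 min
Total: 7 h 38 min + 9 h 25 min + 8 h 54 min + 4 h 15 min + 4 h 41 min = 34 h 53 min.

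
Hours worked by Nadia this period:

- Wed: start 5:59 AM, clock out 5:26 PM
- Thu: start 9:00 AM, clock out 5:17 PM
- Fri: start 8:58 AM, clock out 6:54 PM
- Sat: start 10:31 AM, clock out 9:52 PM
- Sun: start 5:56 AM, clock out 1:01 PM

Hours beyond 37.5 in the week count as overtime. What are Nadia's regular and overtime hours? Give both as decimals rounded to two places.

Wed: 5:59 AM–5:26 PM = 11 h 27 min
Thu: 9:00 AM–5:17 PM = 8 h 17 min
Fri: 8:58 AM–6:54 PM = 9 h 56 min
Sat: 10:31 AM–9:52 PM = 11 h 21 min
Sun: 5:56 AM–1:01 PM = 7 h 5 min
Total worked: 48 h 6 min = 48.10 h.
Threshold 37.5 h → overtime 10 h 36 min, regular 37 h 30 min.

Regular 37.50 hours, overtime 10.60 hours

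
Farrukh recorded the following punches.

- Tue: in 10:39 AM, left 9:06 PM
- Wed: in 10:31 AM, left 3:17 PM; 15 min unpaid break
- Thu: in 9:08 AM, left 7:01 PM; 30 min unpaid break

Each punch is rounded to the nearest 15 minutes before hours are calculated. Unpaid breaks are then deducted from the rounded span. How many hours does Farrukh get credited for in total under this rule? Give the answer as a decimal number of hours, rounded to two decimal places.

Tue: in 10:39 AM→10:45 AM, out 9:06 PM→9:00 PM; 10 h 15 min
Wed: in 10:31 AM→10:30 AM, out 3:17 PM→3:15 PM; 4 h 45 min − 15 min = 4 h 30 min
Thu: in 9:08 AM→9:15 AM, out 7:01 PM→7:00 PM; 9 h 45 min − 30 min = 9 h 15 min
Total credited: 24 h 0 min.

24.00 hours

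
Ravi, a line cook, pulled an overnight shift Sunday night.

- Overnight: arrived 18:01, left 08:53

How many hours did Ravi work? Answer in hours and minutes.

Overnight: 18:01 → midnight = 5 h 59 min; midnight → 08:53 = 8 h 53 min; span 14 h 52 min

14 h 52 min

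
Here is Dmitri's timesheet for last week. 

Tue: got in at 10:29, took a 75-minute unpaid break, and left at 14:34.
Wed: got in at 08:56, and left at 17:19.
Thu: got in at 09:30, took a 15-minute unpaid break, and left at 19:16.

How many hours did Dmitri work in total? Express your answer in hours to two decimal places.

20.73 hours

Tue: 10:29–14:34 = 4 h 5 min; less 75 min break → 2 h 50 min
Wed: 08:56–17:19 = 8 h 23 min
Thu: 09:30–19:16 = 9 h 46 min; less 15 min break → 9 h 31 min
Total: 2 h 50 min + 8 h 23 min + 9 h 31 min = 20 h 44 min.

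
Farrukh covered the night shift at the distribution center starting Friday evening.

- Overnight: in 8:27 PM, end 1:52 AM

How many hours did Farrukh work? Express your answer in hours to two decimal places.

Overnight: 8:27 PM → midnight = 3 h 33 min; midnight → 1:52 AM = 1 h 52 min; span 5 h 25 min

5.42 hours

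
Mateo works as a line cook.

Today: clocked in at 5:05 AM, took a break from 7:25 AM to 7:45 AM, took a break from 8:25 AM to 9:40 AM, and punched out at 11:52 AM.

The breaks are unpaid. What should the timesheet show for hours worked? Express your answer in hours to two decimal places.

5.20 hours

Today: 5:05 AM–11:52 AM = 6 h 47 min; less 95 min break → 5 h 12 min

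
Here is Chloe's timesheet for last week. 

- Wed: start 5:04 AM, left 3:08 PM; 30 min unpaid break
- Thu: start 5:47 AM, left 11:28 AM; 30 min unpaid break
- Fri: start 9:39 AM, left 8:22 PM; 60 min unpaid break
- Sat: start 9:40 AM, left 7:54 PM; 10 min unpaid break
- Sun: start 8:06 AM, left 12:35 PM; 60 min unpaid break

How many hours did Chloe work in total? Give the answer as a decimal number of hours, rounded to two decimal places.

Wed: 5:04 AM–3:08 PM = 10 h 4 min; less 30 min break → 9 h 34 min
Thu: 5:47 AM–11:28 AM = 5 h 41 min; less 30 min break → 5 h 11 min
Fri: 9:39 AM–8:22 PM = 10 h 43 min; less 60 min break → 9 h 43 min
Sat: 9:40 AM–7:54 PM = 10 h 14 min; less 10 min break → 10 h 4 min
Sun: 8:06 AM–12:35 PM = 4 h 29 min; less 60 min break → 3 h 29 min
Total: 9 h 34 min + 5 h 11 min + 9 h 43 min + 10 h 4 min + 3 h 29 min = 38 h 1 min.

38.02 hours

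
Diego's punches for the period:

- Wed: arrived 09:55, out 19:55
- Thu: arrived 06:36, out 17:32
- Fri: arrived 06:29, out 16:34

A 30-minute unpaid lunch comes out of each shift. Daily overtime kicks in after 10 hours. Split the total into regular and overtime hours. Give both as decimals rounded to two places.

Wed: 09:55–19:55 = 10 h 0 min; less 30 min break → 9 h 30 min
Thu: 06:36–17:32 = 10 h 56 min; less 30 min break → 10 h 26 min
Fri: 06:29–16:34 = 10 h 5 min; less 30 min break → 9 h 35 min
Wed reg 9 h 30 min / OT 0 h 0 min; Thu reg 10 h 0 min / OT 0 h 26 min; Fri reg 9 h 35 min / OT 0 h 0 min.
Totals: regular 29 h 5 min, overtime 0 h 26 min.

Regular 29.08 hours, overtime 0.43 hours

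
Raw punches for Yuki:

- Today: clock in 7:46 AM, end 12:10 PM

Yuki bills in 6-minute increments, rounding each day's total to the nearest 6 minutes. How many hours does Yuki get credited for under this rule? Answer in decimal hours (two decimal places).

Today: 7:46 AM–12:10 PM = 4 h 24 min → rounds to 4 h 24 min

4.40 hours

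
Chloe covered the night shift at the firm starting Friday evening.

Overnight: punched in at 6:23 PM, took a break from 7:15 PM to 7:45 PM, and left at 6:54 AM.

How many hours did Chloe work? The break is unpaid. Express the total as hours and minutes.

Overnight: 6:23 PM → midnight = 5 h 37 min; midnight → 6:54 AM = 6 h 54 min; span 12 h 31 min; less 30 min break → 12 h 1 min

12 h 1 min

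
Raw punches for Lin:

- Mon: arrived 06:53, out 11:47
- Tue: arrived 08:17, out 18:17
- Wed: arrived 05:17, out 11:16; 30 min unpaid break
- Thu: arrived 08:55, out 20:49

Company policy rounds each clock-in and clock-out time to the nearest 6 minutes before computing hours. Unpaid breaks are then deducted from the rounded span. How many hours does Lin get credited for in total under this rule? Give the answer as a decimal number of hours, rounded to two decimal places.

32.30 hours

Mon: in 06:53→06:54, out 11:47→11:48; 4 h 54 min
Tue: in 08:17→08:18, out 18:17→18:18; 10 h 0 min
Wed: in 05:17→05:18, out 11:16→11:18; 6 h 0 min − 30 min = 5 h 30 min
Thu: in 08:55→08:54, out 20:49→20:48; 11 h 54 min
Total credited: 32 h 18 min.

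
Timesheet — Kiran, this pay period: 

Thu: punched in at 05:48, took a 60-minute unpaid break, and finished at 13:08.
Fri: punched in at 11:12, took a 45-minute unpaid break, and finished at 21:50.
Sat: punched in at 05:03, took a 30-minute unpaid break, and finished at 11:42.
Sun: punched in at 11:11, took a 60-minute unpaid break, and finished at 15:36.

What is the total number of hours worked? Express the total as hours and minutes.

25 h 47 min

Thu: 05:48–13:08 = 7 h 20 min; less 60 min break → 6 h 20 min
Fri: 11:12–21:50 = 10 h 38 min; less 45 min break → 9 h 53 min
Sat: 05:03–11:42 = 6 h 39 min; less 30 min break → 6 h 9 min
Sun: 11:11–15:36 = 4 h 25 min; less 60 min break → 3 h 25 min
Total: 6 h 20 min + 9 h 53 min + 6 h 9 min + 3 h 25 min = 25 h 47 min.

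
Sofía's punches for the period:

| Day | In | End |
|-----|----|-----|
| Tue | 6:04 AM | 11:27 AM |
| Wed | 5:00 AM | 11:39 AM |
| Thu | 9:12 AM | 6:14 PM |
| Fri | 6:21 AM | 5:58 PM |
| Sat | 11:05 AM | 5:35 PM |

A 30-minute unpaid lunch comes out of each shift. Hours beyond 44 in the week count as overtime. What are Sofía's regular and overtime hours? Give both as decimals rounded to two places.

Tue: 6:04 AM–11:27 AM = 5 h 23 min; less 30 min break → 4 h 53 min
Wed: 5:00 AM–11:39 AM = 6 h 39 min; less 30 min break → 6 h 9 min
Thu: 9:12 AM–6:14 PM = 9 h 2 min; less 30 min break → 8 h 32 min
Fri: 6:21 AM–5:58 PM = 11 h 37 min; less 30 min break → 11 h 7 min
Sat: 11:05 AM–5:35 PM = 6 h 30 min; less 30 min break → 6 h 0 min
Total worked: 36 h 41 min = 36.68 h.
Threshold 44 h → overtime 0 h 0 min, regular 36 h 41 min.

Regular 36.68 hours, overtime 0.00 hours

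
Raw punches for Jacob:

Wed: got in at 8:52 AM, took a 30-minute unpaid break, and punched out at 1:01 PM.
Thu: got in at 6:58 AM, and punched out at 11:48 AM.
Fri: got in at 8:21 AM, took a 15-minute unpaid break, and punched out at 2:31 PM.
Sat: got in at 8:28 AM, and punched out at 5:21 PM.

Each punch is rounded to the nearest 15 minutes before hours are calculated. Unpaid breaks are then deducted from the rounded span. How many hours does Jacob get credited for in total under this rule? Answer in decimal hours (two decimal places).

Wed: in 8:52 AM→8:45 AM, out 1:01 PM→1:00 PM; 4 h 15 min − 30 min = 3 h 45 min
Thu: in 6:58 AM→7:00 AM, out 11:48 AM→11:45 AM; 4 h 45 min
Fri: in 8:21 AM→8:15 AM, out 2:31 PM→2:30 PM; 6 h 15 min − 15 min = 6 h 0 min
Sat: in 8:28 AM→8:30 AM, out 5:21 PM→5:15 PM; 8 h 45 min
Total credited: 23 h 15 min.

23.25 hours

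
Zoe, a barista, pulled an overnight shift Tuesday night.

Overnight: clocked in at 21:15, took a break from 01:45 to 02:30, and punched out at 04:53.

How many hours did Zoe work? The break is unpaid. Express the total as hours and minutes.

6 h 53 min

Overnight: 21:15 → midnight = 2 h 45 min; midnight → 04:53 = 4 h 53 min; span 7 h 38 min; less 45 min break → 6 h 53 min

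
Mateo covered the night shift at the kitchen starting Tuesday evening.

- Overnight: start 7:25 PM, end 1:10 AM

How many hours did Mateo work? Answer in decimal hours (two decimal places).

5.75 hours

Overnight: 7:25 PM → midnight = 4 h 35 min; midnight → 1:10 AM = 1 h 10 min; span 5 h 45 min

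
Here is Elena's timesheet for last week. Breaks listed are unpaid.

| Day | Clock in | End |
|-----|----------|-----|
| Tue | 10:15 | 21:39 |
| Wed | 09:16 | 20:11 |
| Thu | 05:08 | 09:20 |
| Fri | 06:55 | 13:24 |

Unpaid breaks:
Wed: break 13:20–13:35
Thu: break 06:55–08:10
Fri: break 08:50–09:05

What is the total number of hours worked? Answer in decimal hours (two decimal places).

Tue: 10:15–21:39 = 11 h 24 min
Wed: 09:16–20:11 = 10 h 55 min; less 15 min break → 10 h 40 min
Thu: 05:08–09:20 = 4 h 12 min; less 75 min break → 2 h 57 min
Fri: 06:55–13:24 = 6 h 29 min; less 15 min break → 6 h 14 min
Total: 11 h 24 min + 10 h 40 min + 2 h 57 min + 6 h 14 min = 31 h 15 min.

31.25 hours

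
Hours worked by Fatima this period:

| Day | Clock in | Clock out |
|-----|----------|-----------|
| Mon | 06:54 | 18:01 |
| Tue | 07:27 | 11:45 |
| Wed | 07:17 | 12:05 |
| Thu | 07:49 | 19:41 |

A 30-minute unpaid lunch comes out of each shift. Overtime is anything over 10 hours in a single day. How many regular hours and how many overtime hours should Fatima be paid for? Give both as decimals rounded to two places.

Regular 28.10 hours, overtime 1.98 hours

Mon: 06:54–18:01 = 11 h 7 min; less 30 min break → 10 h 37 min
Tue: 07:27–11:45 = 4 h 18 min; less 30 min break → 3 h 48 min
Wed: 07:17–12:05 = 4 h 48 min; less 30 min break → 4 h 18 min
Thu: 07:49–19:41 = 11 h 52 min; less 30 min break → 11 h 22 min
Mon reg 10 h 0 min / OT 0 h 37 min; Tue reg 3 h 48 min / OT 0 h 0 min; Wed reg 4 h 18 min / OT 0 h 0 min; Thu reg 10 h 0 min / OT 1 h 22 min.
Totals: regular 28 h 6 min, overtime 1 h 59 min.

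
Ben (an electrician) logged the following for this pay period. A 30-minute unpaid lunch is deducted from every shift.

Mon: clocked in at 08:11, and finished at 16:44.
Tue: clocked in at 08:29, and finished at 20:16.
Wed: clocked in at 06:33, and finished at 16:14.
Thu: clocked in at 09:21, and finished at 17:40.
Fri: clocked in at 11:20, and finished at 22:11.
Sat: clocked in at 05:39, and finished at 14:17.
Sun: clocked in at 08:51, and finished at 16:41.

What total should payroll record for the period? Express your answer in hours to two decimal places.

62.15 hours

Mon: 08:11–16:44 = 8 h 33 min; less 30 min break → 8 h 3 min
Tue: 08:29–20:16 = 11 h 47 min; less 30 min break → 11 h 17 min
Wed: 06:33–16:14 = 9 h 41 min; less 30 min break → 9 h 11 min
Thu: 09:21–17:40 = 8 h 19 min; less 30 min break → 7 h 49 min
Fri: 11:20–22:11 = 10 h 51 min; less 30 min break → 10 h 21 min
Sat: 05:39–14:17 = 8 h 38 min; less 30 min break → 8 h 8 min
Sun: 08:51–16:41 = 7 h 50 min; less 30 min break → 7 h 20 min
Total: 8 h 3 min + 11 h 17 min + 9 h 11 min + 7 h 49 min + 10 h 21 min + 8 h 8 min + 7 h 20 min = 62 h 9 min.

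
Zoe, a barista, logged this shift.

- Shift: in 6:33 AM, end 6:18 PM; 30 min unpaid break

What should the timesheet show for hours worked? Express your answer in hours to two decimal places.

11.25 hours

Shift: 6:33 AM–6:18 PM = 11 h 45 min; less 30 min break → 11 h 15 min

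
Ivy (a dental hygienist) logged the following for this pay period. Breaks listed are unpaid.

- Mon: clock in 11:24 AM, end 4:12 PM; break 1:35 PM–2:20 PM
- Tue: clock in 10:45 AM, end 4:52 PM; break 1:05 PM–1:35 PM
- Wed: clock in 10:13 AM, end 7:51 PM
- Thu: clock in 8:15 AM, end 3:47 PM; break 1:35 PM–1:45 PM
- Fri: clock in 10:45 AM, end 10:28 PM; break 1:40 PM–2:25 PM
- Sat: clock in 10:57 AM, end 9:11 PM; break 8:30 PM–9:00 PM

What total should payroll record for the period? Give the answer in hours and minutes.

47 h 22 min

Mon: 11:24 AM–4:12 PM = 4 h 48 min; less 45 min break → 4 h 3 min
Tue: 10:45 AM–4:52 PM = 6 h 7 min; less 30 min break → 5 h 37 min
Wed: 10:13 AM–7:51 PM = 9 h 38 min
Thu: 8:15 AM–3:47 PM = 7 h 32 min; less 10 min break → 7 h 22 min
Fri: 10:45 AM–10:28 PM = 11 h 43 min; less 45 min break → 10 h 58 min
Sat: 10:57 AM–9:11 PM = 10 h 14 min; less 30 min break → 9 h 44 min
Total: 4 h 3 min + 5 h 37 min + 9 h 38 min + 7 h 22 min + 10 h 58 min + 9 h 44 min = 47 h 22 min.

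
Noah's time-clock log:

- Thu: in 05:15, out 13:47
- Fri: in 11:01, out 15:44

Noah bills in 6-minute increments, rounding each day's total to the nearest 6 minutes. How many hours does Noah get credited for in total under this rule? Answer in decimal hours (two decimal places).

Thu: 05:15–13:47 = 8 h 32 min → rounds to 8 h 30 min
Fri: 11:01–15:44 = 4 h 43 min → rounds to 4 h 42 min
Total credited: 13 h 12 min.

13.20 hours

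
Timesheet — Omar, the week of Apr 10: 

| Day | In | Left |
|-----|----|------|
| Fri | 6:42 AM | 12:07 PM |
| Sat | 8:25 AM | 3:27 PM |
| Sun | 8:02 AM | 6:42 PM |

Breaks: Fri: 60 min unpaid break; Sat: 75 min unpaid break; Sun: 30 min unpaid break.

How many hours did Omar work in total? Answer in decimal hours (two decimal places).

20.37 hours

Fri: 6:42 AM–12:07 PM = 5 h 25 min; less 60 min break → 4 h 25 min
Sat: 8:25 AM–3:27 PM = 7 h 2 min; less 75 min break → 5 h 47 min
Sun: 8:02 AM–6:42 PM = 10 h 40 min; less 30 min break → 10 h 10 min
Total: 4 h 25 min + 5 h 47 min + 10 h 10 min = 20 h 22 min.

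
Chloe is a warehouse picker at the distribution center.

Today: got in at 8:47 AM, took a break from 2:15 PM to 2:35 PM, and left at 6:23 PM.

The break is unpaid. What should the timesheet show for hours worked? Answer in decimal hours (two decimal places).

9.27 hours

Today: 8:47 AM–6:23 PM = 9 h 36 min; less 20 min break → 9 h 16 min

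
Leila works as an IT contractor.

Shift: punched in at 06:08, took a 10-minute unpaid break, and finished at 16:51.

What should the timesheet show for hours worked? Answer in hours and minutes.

10 h 33 min

Shift: 06:08–16:51 = 10 h 43 min; less 10 min break → 10 h 33 min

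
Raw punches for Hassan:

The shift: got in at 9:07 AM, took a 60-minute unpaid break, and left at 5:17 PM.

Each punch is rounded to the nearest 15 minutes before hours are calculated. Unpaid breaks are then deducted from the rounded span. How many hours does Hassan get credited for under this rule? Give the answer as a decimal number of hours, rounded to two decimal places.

7.25 hours

The shift: in 9:07 AM→9:00 AM, out 5:17 PM→5:15 PM; 8 h 15 min − 60 min = 7 h 15 min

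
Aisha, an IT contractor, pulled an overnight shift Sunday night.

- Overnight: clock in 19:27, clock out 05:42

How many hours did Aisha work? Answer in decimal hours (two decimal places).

10.25 hours

Overnight: 19:27 → midnight = 4 h 33 min; midnight → 05:42 = 5 h 42 min; span 10 h 15 min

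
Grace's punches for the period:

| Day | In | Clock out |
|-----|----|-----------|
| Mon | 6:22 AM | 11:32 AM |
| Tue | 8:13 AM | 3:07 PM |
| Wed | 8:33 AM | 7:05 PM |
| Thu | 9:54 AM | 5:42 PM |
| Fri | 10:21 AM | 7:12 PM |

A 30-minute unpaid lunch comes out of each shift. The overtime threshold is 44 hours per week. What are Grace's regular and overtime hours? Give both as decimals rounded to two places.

Regular 36.75 hours, overtime 0.00 hours

Mon: 6:22 AM–11:32 AM = 5 h 10 min; less 30 min break → 4 h 40 min
Tue: 8:13 AM–3:07 PM = 6 h 54 min; less 30 min break → 6 h 24 min
Wed: 8:33 AM–7:05 PM = 10 h 32 min; less 30 min break → 10 h 2 min
Thu: 9:54 AM–5:42 PM = 7 h 48 min; less 30 min break → 7 h 18 min
Fri: 10:21 AM–7:12 PM = 8 h 51 min; less 30 min break → 8 h 21 min
Total worked: 36 h 45 min = 36.75 h.
Threshold 44 h → overtime 0 h 0 min, regular 36 h 45 min.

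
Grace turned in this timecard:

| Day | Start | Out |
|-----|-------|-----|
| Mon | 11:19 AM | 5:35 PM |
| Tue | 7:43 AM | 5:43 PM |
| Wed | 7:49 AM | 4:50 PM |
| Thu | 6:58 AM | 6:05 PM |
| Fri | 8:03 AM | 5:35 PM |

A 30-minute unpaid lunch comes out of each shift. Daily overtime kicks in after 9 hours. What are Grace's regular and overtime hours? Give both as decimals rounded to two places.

Mon: 11:19 AM–5:35 PM = 6 h 16 min; less 30 min break → 5 h 46 min
Tue: 7:43 AM–5:43 PM = 10 h 0 min; less 30 min break → 9 h 30 min
Wed: 7:49 AM–4:50 PM = 9 h 1 min; less 30 min break → 8 h 31 min
Thu: 6:58 AM–6:05 PM = 11 h 7 min; less 30 min break → 10 h 37 min
Fri: 8:03 AM–5:35 PM = 9 h 32 min; less 30 min break → 9 h 2 min
Mon reg 5 h 46 min / OT 0 h 0 min; Tue reg 9 h 0 min / OT 0 h 30 min; Wed reg 8 h 31 min / OT 0 h 0 min; Thu reg 9 h 0 min / OT 1 h 37 min; Fri reg 9 h 0 min / OT 0 h 2 min.
Totals: regular 41 h 17 min, overtime 2 h 9 min.

Regular 41.28 hours, overtime 2.15 hours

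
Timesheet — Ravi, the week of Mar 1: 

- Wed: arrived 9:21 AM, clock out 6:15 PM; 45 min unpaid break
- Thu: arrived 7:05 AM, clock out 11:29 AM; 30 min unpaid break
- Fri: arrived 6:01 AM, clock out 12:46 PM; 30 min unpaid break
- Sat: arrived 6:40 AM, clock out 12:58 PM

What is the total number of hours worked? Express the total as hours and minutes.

24 h 36 min

Wed: 9:21 AM–6:15 PM = 8 h 54 min; less 45 min break → 8 h 9 min
Thu: 7:05 AM–11:29 AM = 4 h 24 min; less 30 min break → 3 h 54 min
Fri: 6:01 AM–12:46 PM = 6 h 45 min; less 30 min break → 6 h 15 min
Sat: 6:40 AM–12:58 PM = 6 h 18 min
Total: 8 h 9 min + 3 h 54 min + 6 h 15 min + 6 h 18 min = 24 h 36 min.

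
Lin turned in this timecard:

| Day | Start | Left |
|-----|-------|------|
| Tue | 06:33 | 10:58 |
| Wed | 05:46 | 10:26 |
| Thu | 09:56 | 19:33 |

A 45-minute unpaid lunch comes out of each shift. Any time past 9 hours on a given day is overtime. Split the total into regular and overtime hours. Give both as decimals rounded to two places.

Tue: 06:33–10:58 = 4 h 25 min; less 45 min break → 3 h 40 min
Wed: 05:46–10:26 = 4 h 40 min; less 45 min break → 3 h 55 min
Thu: 09:56–19:33 = 9 h 37 min; less 45 min break → 8 h 52 min
Tue reg 3 h 40 min / OT 0 h 0 min; Wed reg 3 h 55 min / OT 0 h 0 min; Thu reg 8 h 52 min / OT 0 h 0 min.
Totals: regular 16 h 27 min, overtime 0 h 0 min.

Regular 16.45 hours, overtime 0.00 hours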